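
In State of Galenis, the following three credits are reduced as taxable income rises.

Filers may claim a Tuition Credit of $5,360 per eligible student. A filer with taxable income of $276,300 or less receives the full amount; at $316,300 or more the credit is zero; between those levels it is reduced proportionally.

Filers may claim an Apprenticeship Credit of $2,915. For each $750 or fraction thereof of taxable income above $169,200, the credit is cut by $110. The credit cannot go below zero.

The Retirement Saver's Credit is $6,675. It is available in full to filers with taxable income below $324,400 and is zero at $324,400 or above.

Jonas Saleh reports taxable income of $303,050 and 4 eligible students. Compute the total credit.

$13,777

Tuition Credit: base = 4 × $5,360 = $21,440. $303,050 is $26,750 into a $40,000 phase-out range, leaving 13,250/40,000 of the credit: $21,440 × 13,250/40,000 = $7,102.
Apprenticeship Credit: income exceeds $169,200 by $133,850 → 179 increments × $110 = $19,690 ≥ base, so the credit is $0.
Retirement Saver's Credit: $303,050 is below the $324,400 cutoff, so the full $6,675 applies.
Total: $7,102 + $0 + $6,675 = $13,777.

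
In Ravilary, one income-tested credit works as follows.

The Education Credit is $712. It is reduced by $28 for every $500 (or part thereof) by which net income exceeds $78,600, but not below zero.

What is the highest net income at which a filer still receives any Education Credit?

$91,100

After 25 increments the reduction is 25 × $28 = $700, leaving $12; one more increment wipes it out. Increment 25 ends at excess 25 × $500 = $12,500, so the highest qualifying income is $78,600 + $12,500 = $91,100.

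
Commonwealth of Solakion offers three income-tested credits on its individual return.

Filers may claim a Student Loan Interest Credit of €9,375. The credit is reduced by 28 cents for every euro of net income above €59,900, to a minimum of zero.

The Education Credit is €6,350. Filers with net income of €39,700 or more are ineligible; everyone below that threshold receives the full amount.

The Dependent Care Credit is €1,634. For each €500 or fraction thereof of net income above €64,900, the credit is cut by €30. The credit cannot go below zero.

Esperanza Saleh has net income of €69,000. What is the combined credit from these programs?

€8,191

Student Loan Interest Credit: 28% of the €9,100 excess over €59,900 is €2,548; credit = €9,375 − €2,548 = €6,827.
Education Credit: €69,000 meets or exceeds the €39,700 cutoff, so the credit is €0.
Dependent Care Credit: income exceeds €64,900 by €4,100, which is 9 full-or-partial €500 increments; reduction = 9 × €30 = €270, leaving €1,364.
Total: €6,827 + €0 + €1,364 = €8,191.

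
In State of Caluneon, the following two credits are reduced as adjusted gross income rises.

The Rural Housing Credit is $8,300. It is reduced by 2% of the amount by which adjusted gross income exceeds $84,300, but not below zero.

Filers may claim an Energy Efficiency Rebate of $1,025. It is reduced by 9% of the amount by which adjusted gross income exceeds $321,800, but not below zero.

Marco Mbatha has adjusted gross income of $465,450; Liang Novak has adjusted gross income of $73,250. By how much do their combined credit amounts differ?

Marco ($465,450): Rural Housing Credit: 2% of the $381,150 excess over $84,300 is $7,623; credit = $8,300 − $7,623 = $677. Energy Efficiency Rebate: 9% of the $143,650 excess over $321,800 is $12,928.50 ≥ base, so the credit is $0. total $677 + $0 = $677
Liang ($73,250): Rural Housing Credit: $73,250 is at or below the $84,300 threshold, so the full $8,300 applies. Energy Efficiency Rebate: $73,250 is at or below the $321,800 threshold, so the full $1,025 applies. total $8,300 + $1,025 = $9,325
Difference: |$677 − $9,325| = $8,648.

$8,648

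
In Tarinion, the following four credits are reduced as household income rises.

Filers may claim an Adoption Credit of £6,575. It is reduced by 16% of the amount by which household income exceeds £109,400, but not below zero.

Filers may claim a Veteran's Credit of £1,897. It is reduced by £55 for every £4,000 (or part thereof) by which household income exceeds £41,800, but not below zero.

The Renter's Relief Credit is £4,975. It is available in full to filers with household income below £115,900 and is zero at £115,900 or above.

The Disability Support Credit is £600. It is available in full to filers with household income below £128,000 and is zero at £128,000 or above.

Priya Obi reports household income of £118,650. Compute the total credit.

£6,492

Adoption Credit: 16% of the £9,250 excess over £109,400 is £1,480; credit = £6,575 − £1,480 = £5,095.
Veteran's Credit: income exceeds £41,800 by £76,850, which is 20 full-or-partial £4,000 increments; reduction = 20 × £55 = £1,100, leaving £797.
Renter's Relief Credit: £118,650 meets or exceeds the £115,900 cutoff, so the credit is £0.
Disability Support Credit: £118,650 is below the £128,000 cutoff, so the full £600 applies.
Total: £5,095 + £797 + £0 + £600 = £6,492.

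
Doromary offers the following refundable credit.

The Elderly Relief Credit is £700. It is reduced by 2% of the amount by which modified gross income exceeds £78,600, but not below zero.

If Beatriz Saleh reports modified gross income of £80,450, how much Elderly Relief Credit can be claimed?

Elderly Relief Credit: 2% of the £1,850 excess over £78,600 is £37; credit = £700 − £37 = £663.

£663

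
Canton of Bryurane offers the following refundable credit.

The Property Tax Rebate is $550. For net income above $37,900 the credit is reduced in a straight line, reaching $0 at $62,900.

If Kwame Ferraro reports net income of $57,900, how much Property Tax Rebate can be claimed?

$110

Property Tax Rebate: $57,900 is $20,000 into a $25,000 phase-out range, leaving 5,000/25,000 of the credit: $550 × 5,000/25,000 = $110.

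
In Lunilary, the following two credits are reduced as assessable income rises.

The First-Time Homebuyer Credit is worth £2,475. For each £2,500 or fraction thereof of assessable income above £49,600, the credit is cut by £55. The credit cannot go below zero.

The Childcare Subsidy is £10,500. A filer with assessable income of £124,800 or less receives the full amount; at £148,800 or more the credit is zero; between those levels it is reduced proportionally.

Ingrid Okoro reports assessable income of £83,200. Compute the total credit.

£12,205

First-Time Homebuyer Credit: income exceeds £49,600 by £33,600, which is 14 full-or-partial £2,500 increments; reduction = 14 × £55 = £770, leaving £1,705.
Childcare Subsidy: £83,200 is at or below the £124,800 threshold, so the full £10,500 applies.
Total: £1,705 + £10,500 = £12,205.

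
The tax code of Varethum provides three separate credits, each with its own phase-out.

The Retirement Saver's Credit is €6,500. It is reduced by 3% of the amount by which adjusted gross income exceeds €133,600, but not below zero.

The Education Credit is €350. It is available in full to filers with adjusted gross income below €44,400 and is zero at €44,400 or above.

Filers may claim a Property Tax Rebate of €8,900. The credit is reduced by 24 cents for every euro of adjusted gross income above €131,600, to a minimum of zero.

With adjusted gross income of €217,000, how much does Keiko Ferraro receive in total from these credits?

Retirement Saver's Credit: 3% of the €83,400 excess over €133,600 is €2,502; credit = €6,500 − €2,502 = €3,998.
Education Credit: €217,000 meets or exceeds the €44,400 cutoff, so the credit is €0.
Property Tax Rebate: 24% of the €85,400 excess over €131,600 is €20,496 ≥ base, so the credit is €0.
Total: €3,998 + €0 + €0 = €3,998.

€3,998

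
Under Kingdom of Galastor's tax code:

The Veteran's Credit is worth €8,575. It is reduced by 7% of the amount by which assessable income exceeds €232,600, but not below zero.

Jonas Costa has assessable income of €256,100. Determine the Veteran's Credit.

€6,930

Veteran's Credit: 7% of the €23,500 excess over €232,600 is €1,645; credit = €8,575 − €1,645 = €6,930.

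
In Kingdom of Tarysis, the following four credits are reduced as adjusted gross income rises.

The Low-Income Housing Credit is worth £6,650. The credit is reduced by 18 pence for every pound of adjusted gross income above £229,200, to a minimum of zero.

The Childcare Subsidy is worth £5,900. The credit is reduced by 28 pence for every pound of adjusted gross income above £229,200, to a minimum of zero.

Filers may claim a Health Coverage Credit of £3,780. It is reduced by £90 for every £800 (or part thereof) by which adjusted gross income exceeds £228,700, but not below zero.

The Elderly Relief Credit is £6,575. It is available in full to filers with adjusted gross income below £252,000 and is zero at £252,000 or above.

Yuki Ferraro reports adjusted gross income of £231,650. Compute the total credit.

£21,418

Low-Income Housing Credit: 18% of the £2,450 excess over £229,200 is £441; credit = £6,650 − £441 = £6,209.
Childcare Subsidy: 28% of the £2,450 excess over £229,200 is £686; credit = £5,900 − £686 = £5,214.
Health Coverage Credit: income exceeds £228,700 by £2,950, which is 4 full-or-partial £800 increments; reduction = 4 × £90 = £360, leaving £3,420.
Elderly Relief Credit: £231,650 is below the £252,000 cutoff, so the full £6,575 applies.
Total: £6,209 + £5,214 + £3,420 + £6,575 = £21,418.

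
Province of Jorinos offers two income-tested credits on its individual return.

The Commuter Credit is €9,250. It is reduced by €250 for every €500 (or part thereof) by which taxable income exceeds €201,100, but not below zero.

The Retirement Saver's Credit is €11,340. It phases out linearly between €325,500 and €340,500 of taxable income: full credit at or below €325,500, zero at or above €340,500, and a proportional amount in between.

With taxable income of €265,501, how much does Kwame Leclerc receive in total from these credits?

€11,340

Commuter Credit: income exceeds €201,100 by €64,401 → 129 increments × €250 = €32,250 ≥ base, so the credit is €0.
Retirement Saver's Credit: €265,501 is at or below the €325,500 threshold, so the full €11,340 applies.
Total: €0 + €11,340 = €11,340.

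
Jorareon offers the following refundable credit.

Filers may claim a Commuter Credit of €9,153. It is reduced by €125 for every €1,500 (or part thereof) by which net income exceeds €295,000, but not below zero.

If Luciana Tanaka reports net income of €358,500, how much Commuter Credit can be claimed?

€3,778

Commuter Credit: income exceeds €295,000 by €63,500, which is 43 full-or-partial €1,500 increments; reduction = 43 × €125 = €5,375, leaving €3,778.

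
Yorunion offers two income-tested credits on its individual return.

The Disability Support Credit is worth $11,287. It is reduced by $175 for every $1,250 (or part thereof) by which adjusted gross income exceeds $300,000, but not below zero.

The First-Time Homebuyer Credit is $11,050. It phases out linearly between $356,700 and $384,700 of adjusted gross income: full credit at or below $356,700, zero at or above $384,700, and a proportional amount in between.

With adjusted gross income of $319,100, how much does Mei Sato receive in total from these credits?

Disability Support Credit: income exceeds $300,000 by $19,100, which is 16 full-or-partial $1,250 increments; reduction = 16 × $175 = $2,800, leaving $8,487.
First-Time Homebuyer Credit: $319,100 is at or below the $356,700 threshold, so the full $11,050 applies.
Total: $8,487 + $11,050 = $19,537.

$19,537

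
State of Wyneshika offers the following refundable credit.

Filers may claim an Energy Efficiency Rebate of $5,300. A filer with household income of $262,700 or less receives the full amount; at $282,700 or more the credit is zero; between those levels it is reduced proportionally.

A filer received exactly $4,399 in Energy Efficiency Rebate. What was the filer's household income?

$266,100

$4,399 is 4,399/5,300 of the full $5,300, so 901/5,300 of the $20,000 range has been used: income = $262,700 + $20,000 × 901/5,300 = $266,100.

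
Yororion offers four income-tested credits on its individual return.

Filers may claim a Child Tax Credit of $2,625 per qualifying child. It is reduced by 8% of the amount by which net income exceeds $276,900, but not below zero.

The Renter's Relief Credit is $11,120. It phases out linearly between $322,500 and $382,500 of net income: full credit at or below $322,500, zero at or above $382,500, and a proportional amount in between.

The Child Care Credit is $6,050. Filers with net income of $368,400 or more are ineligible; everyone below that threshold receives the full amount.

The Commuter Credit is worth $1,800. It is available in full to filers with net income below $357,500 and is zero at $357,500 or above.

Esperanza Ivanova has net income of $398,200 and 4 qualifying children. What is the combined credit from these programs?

$796

Child Tax Credit: base = 4 × $2,625 = $10,500. 8% of the $121,300 excess over $276,900 is $9,704; credit = $10,500 − $9,704 = $796.
Renter's Relief Credit: $398,200 is at or above $382,500, so the credit is $0.
Child Care Credit: $398,200 meets or exceeds the $368,400 cutoff, so the credit is $0.
Commuter Credit: $398,200 meets or exceeds the $357,500 cutoff, so the credit is $0.
Total: $796 + $0 + $0 + $0 = $796.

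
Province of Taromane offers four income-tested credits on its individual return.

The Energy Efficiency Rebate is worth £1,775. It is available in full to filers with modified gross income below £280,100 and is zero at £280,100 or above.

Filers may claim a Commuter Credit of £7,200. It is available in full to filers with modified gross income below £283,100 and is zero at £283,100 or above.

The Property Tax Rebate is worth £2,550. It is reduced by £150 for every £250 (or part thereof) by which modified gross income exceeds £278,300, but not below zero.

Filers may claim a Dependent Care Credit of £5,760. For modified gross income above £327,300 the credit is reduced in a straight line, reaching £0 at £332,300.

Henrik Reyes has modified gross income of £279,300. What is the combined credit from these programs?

£16,685

Energy Efficiency Rebate: £279,300 is below the £280,100 cutoff, so the full £1,775 applies.
Commuter Credit: £279,300 is below the £283,100 cutoff, so the full £7,200 applies.
Property Tax Rebate: income exceeds £278,300 by £1,000, which is 4 full-or-partial £250 increments; reduction = 4 × £150 = £600, leaving £1,950.
Dependent Care Credit: £279,300 is at or below the £327,300 threshold, so the full £5,760 applies.
Total: £1,775 + £7,200 + £1,950 + £5,760 = £16,685.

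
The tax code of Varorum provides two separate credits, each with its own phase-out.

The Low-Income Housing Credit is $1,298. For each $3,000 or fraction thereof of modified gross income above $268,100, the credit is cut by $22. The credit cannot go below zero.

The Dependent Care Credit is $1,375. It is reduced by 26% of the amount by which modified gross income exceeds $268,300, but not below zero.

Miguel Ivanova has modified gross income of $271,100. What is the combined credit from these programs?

Low-Income Housing Credit: income exceeds $268,100 by $3,000, which is 1 full-or-partial $3,000 increment; reduction = 1 × $22 = $22, leaving $1,276.
Dependent Care Credit: 26% of the $2,800 excess over $268,300 is $728; credit = $1,375 − $728 = $647.
Total: $1,276 + $647 = $1,923.

$1,923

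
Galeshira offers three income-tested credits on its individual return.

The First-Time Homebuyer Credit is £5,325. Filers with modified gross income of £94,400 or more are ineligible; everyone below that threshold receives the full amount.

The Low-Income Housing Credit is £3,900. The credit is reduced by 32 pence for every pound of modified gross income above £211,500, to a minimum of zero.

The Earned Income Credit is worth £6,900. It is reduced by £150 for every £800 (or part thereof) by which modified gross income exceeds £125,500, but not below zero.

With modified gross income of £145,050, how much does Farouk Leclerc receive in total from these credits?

£7,050

First-Time Homebuyer Credit: £145,050 meets or exceeds the £94,400 cutoff, so the credit is £0.
Low-Income Housing Credit: £145,050 is at or below the £211,500 threshold, so the full £3,900 applies.
Earned Income Credit: income exceeds £125,500 by £19,550, which is 25 full-or-partial £800 increments; reduction = 25 × £150 = £3,750, leaving £3,150.
Total: £0 + £3,900 + £3,150 = £7,050.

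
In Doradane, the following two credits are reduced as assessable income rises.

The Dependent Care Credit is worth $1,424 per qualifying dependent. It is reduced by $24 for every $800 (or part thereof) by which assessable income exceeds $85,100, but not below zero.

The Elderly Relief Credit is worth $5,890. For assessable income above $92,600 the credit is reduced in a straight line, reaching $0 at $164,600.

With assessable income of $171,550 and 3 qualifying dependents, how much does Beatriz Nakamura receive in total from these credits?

$1,656

Dependent Care Credit: base = 3 × $1,424 = $4,272. income exceeds $85,100 by $86,450, which is 109 full-or-partial $800 increments; reduction = 109 × $24 = $2,616, leaving $1,656.
Elderly Relief Credit: $171,550 is at or above $164,600, so the credit is $0.
Total: $1,656 + $0 = $1,656.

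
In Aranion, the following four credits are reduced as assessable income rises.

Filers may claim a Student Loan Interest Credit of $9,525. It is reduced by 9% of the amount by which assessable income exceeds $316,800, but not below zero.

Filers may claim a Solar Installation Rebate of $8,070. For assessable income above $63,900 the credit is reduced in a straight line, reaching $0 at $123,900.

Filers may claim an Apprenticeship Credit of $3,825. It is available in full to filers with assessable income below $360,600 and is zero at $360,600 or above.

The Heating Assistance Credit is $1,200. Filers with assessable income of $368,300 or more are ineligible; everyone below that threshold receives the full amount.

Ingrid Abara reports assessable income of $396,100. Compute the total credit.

$2,388

Student Loan Interest Credit: 9% of the $79,300 excess over $316,800 is $7,137; credit = $9,525 − $7,137 = $2,388.
Solar Installation Rebate: $396,100 is at or above $123,900, so the credit is $0.
Apprenticeship Credit: $396,100 meets or exceeds the $360,600 cutoff, so the credit is $0.
Heating Assistance Credit: $396,100 meets or exceeds the $368,300 cutoff, so the credit is $0.
Total: $2,388 + $0 + $0 + $0 = $2,388.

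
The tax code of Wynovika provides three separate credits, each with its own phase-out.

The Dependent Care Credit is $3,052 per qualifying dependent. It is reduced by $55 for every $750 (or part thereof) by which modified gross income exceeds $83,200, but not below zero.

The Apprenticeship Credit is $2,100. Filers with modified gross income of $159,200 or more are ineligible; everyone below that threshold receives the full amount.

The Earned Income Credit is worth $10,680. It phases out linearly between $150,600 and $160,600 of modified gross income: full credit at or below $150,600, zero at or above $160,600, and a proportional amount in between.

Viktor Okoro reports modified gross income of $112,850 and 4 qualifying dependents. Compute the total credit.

Dependent Care Credit: base = 4 × $3,052 = $12,208. income exceeds $83,200 by $29,650, which is 40 full-or-partial $750 increments; reduction = 40 × $55 = $2,200, leaving $10,008.
Apprenticeship Credit: $112,850 is below the $159,200 cutoff, so the full $2,100 applies.
Earned Income Credit: $112,850 is at or below the $150,600 threshold, so the full $10,680 applies.
Total: $10,008 + $2,100 + $10,680 = $22,788.

$22,788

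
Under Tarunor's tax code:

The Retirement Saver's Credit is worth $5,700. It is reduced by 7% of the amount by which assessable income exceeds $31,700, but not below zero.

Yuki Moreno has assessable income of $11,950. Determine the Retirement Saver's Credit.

$5,700

Retirement Saver's Credit: $11,950 is at or below the $31,700 threshold, so the full $5,700 applies.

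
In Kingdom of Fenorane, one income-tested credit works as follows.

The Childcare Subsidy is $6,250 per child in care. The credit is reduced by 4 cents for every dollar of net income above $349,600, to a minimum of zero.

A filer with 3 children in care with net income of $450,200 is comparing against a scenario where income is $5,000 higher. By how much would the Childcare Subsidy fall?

At $450,200 — base = 3 × $6,250 = $18,750. 4% of the $100,600 excess over $349,600 is $4,024; credit = $18,750 − $4,024 = $14,726.
At $455,200 — base = 3 × $6,250 = $18,750. 4% of the $105,600 excess over $349,600 is $4,224; credit = $18,750 − $4,224 = $14,526.
Lost: $14,726 − $14,526 = $200.

$200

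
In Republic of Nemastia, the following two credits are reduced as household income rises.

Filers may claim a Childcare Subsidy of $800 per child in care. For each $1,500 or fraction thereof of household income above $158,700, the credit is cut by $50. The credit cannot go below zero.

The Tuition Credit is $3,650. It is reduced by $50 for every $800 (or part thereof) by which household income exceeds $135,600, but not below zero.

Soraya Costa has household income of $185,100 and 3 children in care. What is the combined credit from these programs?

Childcare Subsidy: base = 3 × $800 = $2,400. income exceeds $158,700 by $26,400, which is 18 full-or-partial $1,500 increments; reduction = 18 × $50 = $900, leaving $1,500.
Tuition Credit: income exceeds $135,600 by $49,500, which is 62 full-or-partial $800 increments; reduction = 62 × $50 = $3,100, leaving $550.
Total: $1,500 + $550 = $2,050.

$2,050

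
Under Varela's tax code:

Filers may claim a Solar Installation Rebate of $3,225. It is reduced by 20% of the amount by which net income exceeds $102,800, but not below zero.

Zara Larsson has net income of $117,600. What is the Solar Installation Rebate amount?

$265

Solar Installation Rebate: 20% of the $14,800 excess over $102,800 is $2,960; credit = $3,225 − $2,960 = $265.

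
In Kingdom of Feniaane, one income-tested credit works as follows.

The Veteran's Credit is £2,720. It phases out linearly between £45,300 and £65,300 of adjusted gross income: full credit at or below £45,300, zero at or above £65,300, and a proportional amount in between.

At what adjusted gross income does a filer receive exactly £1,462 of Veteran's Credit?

£54,550

£1,462 is 1,462/2,720 of the full £2,720, so 1,258/2,720 of the £20,000 range has been used: income = £45,300 + £20,000 × 1,258/2,720 = £54,550.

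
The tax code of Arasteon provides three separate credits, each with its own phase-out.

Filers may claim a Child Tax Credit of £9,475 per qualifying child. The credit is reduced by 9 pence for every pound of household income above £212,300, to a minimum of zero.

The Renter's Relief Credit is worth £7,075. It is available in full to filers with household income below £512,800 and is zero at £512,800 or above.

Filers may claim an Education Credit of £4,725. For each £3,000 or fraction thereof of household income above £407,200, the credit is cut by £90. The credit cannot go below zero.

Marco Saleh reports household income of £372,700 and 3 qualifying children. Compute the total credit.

£25,789

Child Tax Credit: base = 3 × £9,475 = £28,425. 9% of the £160,400 excess over £212,300 is £14,436; credit = £28,425 − £14,436 = £13,989.
Renter's Relief Credit: £372,700 is below the £512,800 cutoff, so the full £7,075 applies.
Education Credit: £372,700 is at or below the £407,200 threshold, so the full £4,725 applies.
Total: £13,989 + £7,075 + £4,725 = £25,789.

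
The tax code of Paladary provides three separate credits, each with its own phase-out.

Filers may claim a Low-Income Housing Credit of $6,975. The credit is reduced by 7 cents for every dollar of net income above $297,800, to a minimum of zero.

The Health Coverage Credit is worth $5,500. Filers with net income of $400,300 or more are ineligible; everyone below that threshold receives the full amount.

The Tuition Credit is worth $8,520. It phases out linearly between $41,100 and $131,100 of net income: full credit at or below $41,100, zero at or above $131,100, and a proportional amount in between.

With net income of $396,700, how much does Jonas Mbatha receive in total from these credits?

Low-Income Housing Credit: 7% of the $98,900 excess over $297,800 is $6,923; credit = $6,975 − $6,923 = $52.
Health Coverage Credit: $396,700 is below the $400,300 cutoff, so the full $5,500 applies.
Tuition Credit: $396,700 is at or above $131,100, so the credit is $0.
Total: $52 + $5,500 + $0 = $5,552.

$5,552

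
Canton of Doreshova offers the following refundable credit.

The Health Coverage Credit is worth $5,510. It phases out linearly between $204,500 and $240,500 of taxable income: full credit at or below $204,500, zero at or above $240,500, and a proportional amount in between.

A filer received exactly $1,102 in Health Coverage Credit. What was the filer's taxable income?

$1,102 is 1,102/5,510 of the full $5,510, so 4,408/5,510 of the $36,000 range has been used: income = $204,500 + $36,000 × 4,408/5,510 = $233,300.

$233,300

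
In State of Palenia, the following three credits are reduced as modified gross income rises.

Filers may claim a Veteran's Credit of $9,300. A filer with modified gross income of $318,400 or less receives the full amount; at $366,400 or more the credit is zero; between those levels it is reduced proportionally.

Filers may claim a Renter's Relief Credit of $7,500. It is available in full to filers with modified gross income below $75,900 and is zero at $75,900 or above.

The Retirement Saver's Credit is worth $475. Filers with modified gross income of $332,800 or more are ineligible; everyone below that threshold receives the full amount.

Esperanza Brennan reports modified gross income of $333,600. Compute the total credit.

$6,355

Veteran's Credit: $333,600 is $15,200 into a $48,000 phase-out range, leaving 32,800/48,000 of the credit: $9,300 × 32,800/48,000 = $6,355.
Renter's Relief Credit: $333,600 meets or exceeds the $75,900 cutoff, so the credit is $0.
Retirement Saver's Credit: $333,600 meets or exceeds the $332,800 cutoff, so the credit is $0.
Total: $6,355 + $0 + $0 = $6,355.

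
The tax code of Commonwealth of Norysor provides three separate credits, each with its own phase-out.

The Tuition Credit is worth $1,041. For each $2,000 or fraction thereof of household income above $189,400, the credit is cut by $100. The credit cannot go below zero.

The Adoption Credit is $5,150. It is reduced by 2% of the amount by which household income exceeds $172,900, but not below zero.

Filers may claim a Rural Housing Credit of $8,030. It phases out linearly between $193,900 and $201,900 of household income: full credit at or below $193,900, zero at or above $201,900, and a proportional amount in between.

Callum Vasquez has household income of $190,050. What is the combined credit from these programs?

$13,778

Tuition Credit: income exceeds $189,400 by $650, which is 1 full-or-partial $2,000 increment; reduction = 1 × $100 = $100, leaving $941.
Adoption Credit: 2% of the $17,150 excess over $172,900 is $343; credit = $5,150 − $343 = $4,807.
Rural Housing Credit: $190,050 is at or below the $193,900 threshold, so the full $8,030 applies.
Total: $941 + $4,807 + $8,030 = $13,778.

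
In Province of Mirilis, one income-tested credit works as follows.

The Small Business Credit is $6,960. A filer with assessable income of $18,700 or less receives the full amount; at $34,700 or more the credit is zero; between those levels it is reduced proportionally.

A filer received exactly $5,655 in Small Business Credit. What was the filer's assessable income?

$5,655 is 5,655/6,960 of the full $6,960, so 1,305/6,960 of the $16,000 range has been used: income = $18,700 + $16,000 × 1,305/6,960 = $21,700.

$21,700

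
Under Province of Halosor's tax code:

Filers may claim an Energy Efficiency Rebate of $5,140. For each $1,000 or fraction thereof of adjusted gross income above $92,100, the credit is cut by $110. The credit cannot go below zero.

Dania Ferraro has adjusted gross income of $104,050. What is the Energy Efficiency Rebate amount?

$3,820

Energy Efficiency Rebate: income exceeds $92,100 by $11,950, which is 12 full-or-partial $1,000 increments; reduction = 12 × $110 = $1,320, leaving $3,820.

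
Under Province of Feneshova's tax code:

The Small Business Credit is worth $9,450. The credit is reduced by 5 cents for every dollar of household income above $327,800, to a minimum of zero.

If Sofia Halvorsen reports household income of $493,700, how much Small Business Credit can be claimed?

$1,155

Small Business Credit: 5% of the $165,900 excess over $327,800 is $8,295; credit = $9,450 − $8,295 = $1,155.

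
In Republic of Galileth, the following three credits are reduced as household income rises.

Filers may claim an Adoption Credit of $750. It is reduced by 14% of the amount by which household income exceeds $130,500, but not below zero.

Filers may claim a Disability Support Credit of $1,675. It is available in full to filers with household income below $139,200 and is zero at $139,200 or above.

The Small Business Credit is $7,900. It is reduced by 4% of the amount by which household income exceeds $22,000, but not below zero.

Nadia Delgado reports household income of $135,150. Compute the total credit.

Adoption Credit: 14% of the $4,650 excess over $130,500 is $651; credit = $750 − $651 = $99.
Disability Support Credit: $135,150 is below the $139,200 cutoff, so the full $1,675 applies.
Small Business Credit: 4% of the $113,150 excess over $22,000 is $4,526; credit = $7,900 − $4,526 = $3,374.
Total: $99 + $1,675 + $3,374 = $5,148.

$5,148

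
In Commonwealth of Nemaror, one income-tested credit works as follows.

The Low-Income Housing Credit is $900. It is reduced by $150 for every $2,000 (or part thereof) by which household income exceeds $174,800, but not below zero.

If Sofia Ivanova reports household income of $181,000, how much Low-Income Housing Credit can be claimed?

$300

Low-Income Housing Credit: income exceeds $174,800 by $6,200, which is 4 full-or-partial $2,000 increments; reduction = 4 × $150 = $600, leaving $300.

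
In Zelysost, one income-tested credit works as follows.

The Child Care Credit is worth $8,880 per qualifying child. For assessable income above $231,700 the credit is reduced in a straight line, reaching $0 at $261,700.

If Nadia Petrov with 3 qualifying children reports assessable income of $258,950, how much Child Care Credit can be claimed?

$2,442

Child Care Credit: base = 3 × $8,880 = $26,640. $258,950 is $27,250 into a $30,000 phase-out range, leaving 2,750/30,000 of the credit: $26,640 × 2,750/30,000 = $2,442.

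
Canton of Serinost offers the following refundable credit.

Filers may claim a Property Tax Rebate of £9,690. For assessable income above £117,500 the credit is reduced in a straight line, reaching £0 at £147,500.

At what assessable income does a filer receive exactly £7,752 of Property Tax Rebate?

£123,500

£7,752 is 7,752/9,690 of the full £9,690, so 1,938/9,690 of the £30,000 range has been used: income = £117,500 + £30,000 × 1,938/9,690 = £123,500.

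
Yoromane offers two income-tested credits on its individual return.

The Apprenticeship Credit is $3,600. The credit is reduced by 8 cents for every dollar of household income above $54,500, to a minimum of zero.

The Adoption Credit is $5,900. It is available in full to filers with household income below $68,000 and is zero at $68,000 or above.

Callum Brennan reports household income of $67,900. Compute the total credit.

$8,428

Apprenticeship Credit: 8% of the $13,400 excess over $54,500 is $1,072; credit = $3,600 − $1,072 = $2,528.
Adoption Credit: $67,900 is below the $68,000 cutoff, so the full $5,900 applies.
Total: $2,528 + $5,900 = $8,428.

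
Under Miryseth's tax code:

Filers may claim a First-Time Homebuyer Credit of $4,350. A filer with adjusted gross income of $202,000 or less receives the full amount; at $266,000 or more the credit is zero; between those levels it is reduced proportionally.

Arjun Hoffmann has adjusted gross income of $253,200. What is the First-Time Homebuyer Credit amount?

First-Time Homebuyer Credit: $253,200 is $51,200 into a $64,000 phase-out range, leaving 12,800/64,000 of the credit: $4,350 × 12,800/64,000 = $870.

$870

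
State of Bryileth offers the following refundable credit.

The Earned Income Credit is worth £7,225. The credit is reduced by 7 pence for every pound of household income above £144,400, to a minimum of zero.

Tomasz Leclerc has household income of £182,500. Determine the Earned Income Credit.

Earned Income Credit: 7% of the £38,100 excess over £144,400 is £2,667; credit = £7,225 − £2,667 = £4,558.

£4,558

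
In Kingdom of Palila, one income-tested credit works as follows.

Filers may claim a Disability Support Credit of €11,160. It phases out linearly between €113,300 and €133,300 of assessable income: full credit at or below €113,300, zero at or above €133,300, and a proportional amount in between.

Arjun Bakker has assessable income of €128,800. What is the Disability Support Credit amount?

€2,511

Disability Support Credit: €128,800 is €15,500 into a €20,000 phase-out range, leaving 4,500/20,000 of the credit: €11,160 × 4,500/20,000 = €2,511.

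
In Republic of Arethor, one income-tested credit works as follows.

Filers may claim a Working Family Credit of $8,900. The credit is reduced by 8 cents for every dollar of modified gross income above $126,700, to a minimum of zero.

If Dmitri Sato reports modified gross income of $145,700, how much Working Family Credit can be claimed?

Working Family Credit: 8% of the $19,000 excess over $126,700 is $1,520; credit = $8,900 − $1,520 = $7,380.

$7,380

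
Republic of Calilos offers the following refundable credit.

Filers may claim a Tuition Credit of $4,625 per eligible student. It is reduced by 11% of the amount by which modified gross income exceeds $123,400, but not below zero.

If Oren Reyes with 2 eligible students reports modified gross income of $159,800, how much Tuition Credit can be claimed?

$5,246

Tuition Credit: base = 2 × $4,625 = $9,250. 11% of the $36,400 excess over $123,400 is $4,004; credit = $9,250 − $4,004 = $5,246.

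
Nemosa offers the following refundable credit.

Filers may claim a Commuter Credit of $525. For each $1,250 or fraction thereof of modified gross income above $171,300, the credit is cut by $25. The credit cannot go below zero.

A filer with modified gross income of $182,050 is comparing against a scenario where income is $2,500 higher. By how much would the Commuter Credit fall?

At $182,050 — income exceeds $171,300 by $10,750, which is 9 full-or-partial $1,250 increments; reduction = 9 × $25 = $225, leaving $300.
At $184,550 — income exceeds $171,300 by $13,250, which is 11 full-or-partial $1,250 increments; reduction = 11 × $25 = $275, leaving $250.
Lost: $300 − $250 = $50.

$50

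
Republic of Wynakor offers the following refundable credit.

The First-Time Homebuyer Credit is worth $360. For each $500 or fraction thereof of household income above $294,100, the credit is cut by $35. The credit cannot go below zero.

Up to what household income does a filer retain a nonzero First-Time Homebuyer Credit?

$299,100

After 10 increments the reduction is 10 × $35 = $350, leaving $10; one more increment wipes it out. Increment 10 ends at excess 10 × $500 = $5,000, so the highest qualifying income is $294,100 + $5,000 = $299,100.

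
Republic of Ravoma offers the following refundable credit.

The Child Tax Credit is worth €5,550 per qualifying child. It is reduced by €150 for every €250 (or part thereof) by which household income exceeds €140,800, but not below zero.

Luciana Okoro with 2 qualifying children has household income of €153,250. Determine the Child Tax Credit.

Child Tax Credit: base = 2 × €5,550 = €11,100. income exceeds €140,800 by €12,450, which is 50 full-or-partial €250 increments; reduction = 50 × €150 = €7,500, leaving €3,600.

€3,600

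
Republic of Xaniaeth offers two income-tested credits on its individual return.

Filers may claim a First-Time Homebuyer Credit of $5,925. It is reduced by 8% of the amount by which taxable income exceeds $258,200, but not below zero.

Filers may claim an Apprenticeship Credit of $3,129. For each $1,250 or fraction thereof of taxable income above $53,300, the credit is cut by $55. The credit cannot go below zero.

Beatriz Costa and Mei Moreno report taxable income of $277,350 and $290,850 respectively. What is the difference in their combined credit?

$1,080

Beatriz ($277,350): First-Time Homebuyer Credit: 8% of the $19,150 excess over $258,200 is $1,532; credit = $5,925 − $1,532 = $4,393. Apprenticeship Credit: income exceeds $53,300 by $224,050 → 180 increments × $55 = $9,900 ≥ base, so the credit is $0. total $4,393 + $0 = $4,393
Mei ($290,850): First-Time Homebuyer Credit: 8% of the $32,650 excess over $258,200 is $2,612; credit = $5,925 − $2,612 = $3,313. Apprenticeship Credit: income exceeds $53,300 by $237,550 → 191 increments × $55 = $10,505 ≥ base, so the credit is $0. total $3,313 + $0 = $3,313
Difference: |$4,393 − $3,313| = $1,080.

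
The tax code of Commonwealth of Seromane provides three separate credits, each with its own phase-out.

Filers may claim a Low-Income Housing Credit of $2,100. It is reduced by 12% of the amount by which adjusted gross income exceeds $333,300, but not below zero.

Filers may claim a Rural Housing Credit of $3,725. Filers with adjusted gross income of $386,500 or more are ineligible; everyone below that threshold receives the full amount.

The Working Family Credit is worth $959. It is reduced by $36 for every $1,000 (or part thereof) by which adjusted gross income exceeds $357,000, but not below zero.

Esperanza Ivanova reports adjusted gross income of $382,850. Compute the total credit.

Low-Income Housing Credit: 12% of the $49,550 excess over $333,300 is $5,946 ≥ base, so the credit is $0.
Rural Housing Credit: $382,850 is below the $386,500 cutoff, so the full $3,725 applies.
Working Family Credit: income exceeds $357,000 by $25,850, which is 26 full-or-partial $1,000 increments; reduction = 26 × $36 = $936, leaving $23.
Total: $0 + $3,725 + $23 = $3,748.

$3,748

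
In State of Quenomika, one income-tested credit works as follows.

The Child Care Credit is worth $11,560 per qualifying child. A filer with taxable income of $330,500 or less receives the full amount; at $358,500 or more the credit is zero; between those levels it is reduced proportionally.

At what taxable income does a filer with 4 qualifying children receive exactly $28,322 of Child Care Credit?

Full credit = 4 × $11,560 = $46,240.
$28,322 is 28,322/46,240 of the full $46,240, so 17,918/46,240 of the $28,000 range has been used: income = $330,500 + $28,000 × 17,918/46,240 = $341,350.

$341,350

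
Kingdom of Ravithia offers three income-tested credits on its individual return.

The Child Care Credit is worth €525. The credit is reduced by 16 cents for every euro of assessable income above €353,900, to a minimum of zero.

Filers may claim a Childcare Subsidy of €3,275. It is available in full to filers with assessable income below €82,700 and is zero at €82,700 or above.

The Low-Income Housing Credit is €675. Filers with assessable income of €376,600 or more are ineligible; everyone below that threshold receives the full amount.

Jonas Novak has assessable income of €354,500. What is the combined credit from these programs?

€1,104

Child Care Credit: 16% of the €600 excess over €353,900 is €96; credit = €525 − €96 = €429.
Childcare Subsidy: €354,500 meets or exceeds the €82,700 cutoff, so the credit is €0.
Low-Income Housing Credit: €354,500 is below the €376,600 cutoff, so the full €675 applies.
Total: €429 + €0 + €675 = €1,104.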